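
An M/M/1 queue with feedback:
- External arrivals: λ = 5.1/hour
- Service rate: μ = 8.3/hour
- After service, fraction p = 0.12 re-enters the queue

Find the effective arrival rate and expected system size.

Effective arrival rate: λ_eff = λ/(1-p) = 5.1/(1-0.12) = 5.1/0.88 = 5.7955
ρ = λ_eff/μ = 5.7955/8.3 = 0.69825
L = ρ/(1-ρ) = 0.69825/(1-0.69825) = 2.3140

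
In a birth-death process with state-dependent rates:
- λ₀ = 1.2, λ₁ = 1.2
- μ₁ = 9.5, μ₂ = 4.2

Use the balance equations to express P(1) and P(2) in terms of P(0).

Balance equations:
State 0: λ₀P₀ = μ₁P₁ → P₁ = (λ₀/μ₁)P₀ = (1.2/9.5)P₀ = 0.1263P₀
State 1: P₂ = (λ₀λ₁)/(μ₁μ₂)P₀ = (1.2×1.2)/(9.5×4.2)P₀ = 0.03609P₀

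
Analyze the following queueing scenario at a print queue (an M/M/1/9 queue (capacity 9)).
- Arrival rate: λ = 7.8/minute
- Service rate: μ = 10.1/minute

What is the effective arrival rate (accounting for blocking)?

ρ = λ/μ = 7.8/10.1 = 0.77228
P₀ = (1-ρ)/(1-ρ^(K+1)) = (1-0.77228)/(1-0.77228^10) = 0.2277/0.9245 = 0.2463
P_K = P₀×ρ^K = 0.2463 × 0.77228^9 = 0.2463 × 0.09772 = 0.02407
λ_eff = λ(1-P_K) = 7.8 × (1 - 0.02407) = 7.8 × 0.97593 = 7.6123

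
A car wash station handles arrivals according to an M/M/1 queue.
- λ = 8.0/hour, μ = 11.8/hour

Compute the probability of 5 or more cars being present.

ρ = λ/μ = 8.0/11.8 = 0.67797
P(N ≥ n) = ρⁿ
P(N ≥ 5) = 0.67797^5
P(N ≥ 5) = 0.1432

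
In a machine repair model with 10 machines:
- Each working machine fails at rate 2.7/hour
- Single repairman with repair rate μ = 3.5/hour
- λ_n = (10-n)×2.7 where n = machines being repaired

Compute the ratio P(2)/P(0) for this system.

P(2)/P(0) = ∏_{i=0}^{2-1} λ_i/μ_{i+1}
= (10-0)×2.7/3.5 × (10-1)×2.7/3.5
= 53.5592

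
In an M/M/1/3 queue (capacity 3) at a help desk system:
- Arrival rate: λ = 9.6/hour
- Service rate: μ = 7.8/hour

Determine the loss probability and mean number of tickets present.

ρ = λ/μ = 9.6/7.8 = 1.23077
P₀ = (1-ρ)/(1-ρ^(K+1)) = (1-1.23077)/(1-1.23077^4) = -0.2308/-1.2946 = 0.1783
P_K = P₀×ρ^K = 0.17826 × 1.23077^3 = 0.17826 × 1.8644 = 0.3323
Blocking probability P_3 = 0.3323 (33.23%)
L = ρ[1 - (K+1)ρ^K + Kρ^(K+1)] / [(1-ρ)(1-ρ^(K+1))]
L = 1.23077 × (1 - 4×1.864364 + 3×2.294603) / ((1 - 1.23077) × (1 - 2.294603)) = 1.7564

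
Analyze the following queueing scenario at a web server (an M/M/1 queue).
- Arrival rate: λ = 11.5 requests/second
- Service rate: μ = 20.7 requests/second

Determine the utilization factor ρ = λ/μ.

Server utilization: ρ = λ/μ
ρ = 11.5/20.7 = 0.5556
The server is busy 55.56% of the time.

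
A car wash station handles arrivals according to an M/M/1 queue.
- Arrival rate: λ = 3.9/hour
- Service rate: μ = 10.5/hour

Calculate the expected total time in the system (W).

First, compute utilization: ρ = λ/μ = 3.9/10.5 = 0.3714
For M/M/1: W = 1/(μ-λ)
W = 1/(10.5-3.9) = 1/6.60
W = 0.1515 hours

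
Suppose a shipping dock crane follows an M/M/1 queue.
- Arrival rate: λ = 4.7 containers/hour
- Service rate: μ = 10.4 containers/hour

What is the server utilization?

Server utilization: ρ = λ/μ
ρ = 4.7/10.4 = 0.4519
The server is busy 45.19% of the time.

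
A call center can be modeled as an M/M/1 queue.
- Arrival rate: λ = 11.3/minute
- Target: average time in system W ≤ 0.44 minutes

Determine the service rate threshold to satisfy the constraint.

For M/M/1: W = 1/(μ-λ)
Need W ≤ 0.44, so 1/(μ-λ) ≤ 0.44
μ - λ ≥ 1/0.44 = 2.2727
μ ≥ 11.3 + 2.2727 = 13.5727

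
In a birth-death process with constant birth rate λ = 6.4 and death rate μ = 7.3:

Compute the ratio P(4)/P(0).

For constant rates: P(n)/P(0) = (λ/μ)^n
P(4)/P(0) = (6.4/7.3)^4 = 0.8767^4 = 0.5908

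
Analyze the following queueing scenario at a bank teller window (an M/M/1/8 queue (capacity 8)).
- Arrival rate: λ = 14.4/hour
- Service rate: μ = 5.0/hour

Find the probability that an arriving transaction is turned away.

ρ = λ/μ = 14.4/5.0 = 2.8800
P₀ = (1-ρ)/(1-ρ^(K+1)) = (1-2.8800)/(1-2.8800^9) = -1.8800/-13630.1466 = 0.0001379
P_K = P₀×ρ^K = 0.00013793 × 2.8800^8 = 0.00013793 × 4733.0370 = 0.6528
Blocking probability = 65.28%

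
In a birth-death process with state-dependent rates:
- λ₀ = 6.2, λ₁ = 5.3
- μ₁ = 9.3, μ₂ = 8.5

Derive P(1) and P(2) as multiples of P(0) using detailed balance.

Balance equations:
State 0: λ₀P₀ = μ₁P₁ → P₁ = (λ₀/μ₁)P₀ = (6.2/9.3)P₀ = 0.6667P₀
State 1: P₂ = (λ₀λ₁)/(μ₁μ₂)P₀ = (6.2×5.3)/(9.3×8.5)P₀ = 0.4157P₀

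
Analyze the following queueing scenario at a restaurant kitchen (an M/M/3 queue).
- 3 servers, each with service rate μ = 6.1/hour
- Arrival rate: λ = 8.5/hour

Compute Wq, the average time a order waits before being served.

Traffic intensity: ρ = λ/(cμ) = 8.5/(3×6.1) = 0.4645
Since ρ = 0.4645 < 1, system is stable.
Offered load a = λ/μ = cρ = 8.5/6.1 = 1.3934
P₀ = [ Σₙ₌₀^2 aⁿ/n! + a^3/(3!(1-ρ)) ]⁻¹
Σ = a^0/0! + a^1/1! + a^2/2! = 1.00000 + 1.39344 + 0.970841 = 3.3643
a^3/(3!(1-ρ)) = 2.7056/(6 × 0.5355) = 0.8421
P₀ = 1/(3.3643 + 0.8421) = 0.2377
Lq = P₀·a^3·ρ / (3!(1-ρ)²) = 0.2377 × 2.7056 × 0.4645 / (6 × 0.2868) = 0.1736
Wq = Lq/λ = 0.17363/8.5 = 0.02043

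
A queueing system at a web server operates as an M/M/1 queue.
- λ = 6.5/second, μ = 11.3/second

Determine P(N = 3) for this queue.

ρ = λ/μ = 6.5/11.3 = 0.57522
P(n) = (1-ρ)ρⁿ
P(3) = (1-0.57522) × 0.57522^3
P(3) = 0.42478 × 0.19033
P(3) = 0.08085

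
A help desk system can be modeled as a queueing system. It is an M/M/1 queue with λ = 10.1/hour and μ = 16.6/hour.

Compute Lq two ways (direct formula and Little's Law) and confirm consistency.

Method 1 (direct): Lq = λ²/(μ(μ-λ)) = 102.01/(16.6 × 6.50) = 0.9454

Method 2 (Little's Law):
W = 1/(μ-λ) = 1/6.50 = 0.153846
Wq = W - 1/μ = 0.153846 - 0.0602410 = 0.093605
Lq = λWq = 10.1 × 0.093605 = 0.9454 ✔ (matches Method 1)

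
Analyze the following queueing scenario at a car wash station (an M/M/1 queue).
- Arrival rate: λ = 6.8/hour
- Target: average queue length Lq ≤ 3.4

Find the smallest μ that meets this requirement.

For M/M/1: Lq = λ²/(μ(μ-λ))
Need Lq ≤ 3.4, i.e. μ(μ-λ) ≥ λ²/3.4
μ² - 6.8μ - 46.24/3.4 ≥ 0  →  μ² - 6.8μ - 13.6000 ≥ 0
Quadratic formula (positive root): μ = [λ + √(λ² + 4×13.6000)]/2
Discriminant: 46.24 + 4×13.6000 = 100.6400, √100.6400 = 10.0319
μ ≥ (6.8 + 10.0319)/2 = 8.4160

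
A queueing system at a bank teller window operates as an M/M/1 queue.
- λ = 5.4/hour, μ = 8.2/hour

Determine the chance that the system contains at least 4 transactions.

ρ = λ/μ = 5.4/8.2 = 0.65854
P(N ≥ n) = ρⁿ
P(N ≥ 4) = 0.65854^4
P(N ≥ 4) = 0.1881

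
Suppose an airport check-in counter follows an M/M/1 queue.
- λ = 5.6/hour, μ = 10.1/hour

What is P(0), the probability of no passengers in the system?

ρ = λ/μ = 5.6/10.1 = 0.5545
P(0) = 1 - ρ = 1 - 0.5545 = 0.4455
The server is idle 44.55% of the time.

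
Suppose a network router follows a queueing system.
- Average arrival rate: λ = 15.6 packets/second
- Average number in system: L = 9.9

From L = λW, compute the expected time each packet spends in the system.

Little's Law: L = λW, so W = L/λ
W = 9.9/15.6 = 0.6346 seconds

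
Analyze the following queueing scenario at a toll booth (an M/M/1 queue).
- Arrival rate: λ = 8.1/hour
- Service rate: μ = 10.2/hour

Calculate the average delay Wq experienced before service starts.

First, compute utilization: ρ = λ/μ = 8.1/10.2 = 0.7941
For M/M/1: Wq = λ/(μ(μ-λ))
Wq = 8.1/(10.2 × (10.2-8.1))
Wq = 8.1/(10.2 × 2.10)
Wq = 0.3782 hours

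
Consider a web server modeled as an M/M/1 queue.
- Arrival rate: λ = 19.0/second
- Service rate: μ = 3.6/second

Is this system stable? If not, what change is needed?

Stability requires ρ = λ/(cμ) < 1
ρ = 19.0/(1 × 3.6) = 19.0/3.60 = 5.2778
Since 5.2778 ≥ 1, the system is UNSTABLE.
Queue grows without bound. Need μ > λ = 19.0.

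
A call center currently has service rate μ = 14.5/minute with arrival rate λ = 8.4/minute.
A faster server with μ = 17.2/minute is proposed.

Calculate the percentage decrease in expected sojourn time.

System 1: ρ₁ = 8.4/14.5 = 0.5793, W₁ = 1/(14.5-8.4) = 0.16393
System 2: ρ₂ = 8.4/17.2 = 0.4884, W₂ = 1/(17.2-8.4) = 0.11364
Improvement: (W₁-W₂)/W₁ = (0.16393-0.11364)/0.16393 = 30.68%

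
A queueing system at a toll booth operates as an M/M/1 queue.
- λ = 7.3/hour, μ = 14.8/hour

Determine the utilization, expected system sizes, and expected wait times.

Step 1: ρ = λ/μ = 7.3/14.8 = 0.4932
Step 2: L = λ/(μ-λ) = 7.3/7.50 = 0.9733
Step 3: Lq = λ²/(μ(μ-λ)) = 53.29/(14.8×7.50) = 0.4801
Step 4: W = 1/(μ-λ) = 1/7.50 = 0.13333
Step 5: Wq = λ/(μ(μ-λ)) = 7.3/(14.8×7.50) = 0.06577
Step 6: P(0) = 1-ρ = 0.5068
Verify: L = λW = 7.3×0.13333 = 0.9733 ✔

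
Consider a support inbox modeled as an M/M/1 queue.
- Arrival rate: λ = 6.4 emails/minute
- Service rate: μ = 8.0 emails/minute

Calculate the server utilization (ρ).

Server utilization: ρ = λ/μ
ρ = 6.4/8.0 = 0.8000
The server is busy 80.00% of the time.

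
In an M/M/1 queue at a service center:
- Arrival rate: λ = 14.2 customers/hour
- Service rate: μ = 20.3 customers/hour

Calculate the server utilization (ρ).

Server utilization: ρ = λ/μ
ρ = 14.2/20.3 = 0.6995
The server is busy 69.95% of the time.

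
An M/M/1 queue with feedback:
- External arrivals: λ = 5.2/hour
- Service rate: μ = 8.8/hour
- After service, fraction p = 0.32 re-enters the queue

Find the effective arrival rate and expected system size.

Effective arrival rate: λ_eff = λ/(1-p) = 5.2/(1-0.32) = 5.2/0.68 = 7.64706
ρ = λ_eff/μ = 7.64706/8.8 = 0.868984
L = ρ/(1-ρ) = 0.868984/(1-0.868984) = 6.6327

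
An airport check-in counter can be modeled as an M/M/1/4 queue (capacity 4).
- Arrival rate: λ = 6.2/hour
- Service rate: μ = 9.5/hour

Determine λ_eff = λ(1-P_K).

ρ = λ/μ = 6.2/9.5 = 0.65263
P₀ = (1-ρ)/(1-ρ^(K+1)) = (1-0.65263)/(1-0.65263^5) = 0.34737/0.88160 = 0.3940
P_K = P₀×ρ^K = 0.39402 × 0.65263^4 = 0.39402 × 0.18141 = 0.07148
λ_eff = λ(1-P_K) = 6.2 × (1 - 0.07148) = 6.2 × 0.92852 = 5.7568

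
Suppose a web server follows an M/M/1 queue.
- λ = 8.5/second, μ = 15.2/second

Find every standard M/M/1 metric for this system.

Step 1: ρ = λ/μ = 8.5/15.2 = 0.5592
Step 2: L = λ/(μ-λ) = 8.5/6.70 = 1.2687
Step 3: Lq = λ²/(μ(μ-λ)) = 72.25/(15.2×6.70) = 0.7094
Step 4: W = 1/(μ-λ) = 1/6.70 = 0.149254
Step 5: Wq = λ/(μ(μ-λ)) = 8.5/(15.2×6.70) = 0.08346
Step 6: P(0) = 1-ρ = 0.4408
Verify: L = λW = 8.5×0.149254 = 1.2687 ✔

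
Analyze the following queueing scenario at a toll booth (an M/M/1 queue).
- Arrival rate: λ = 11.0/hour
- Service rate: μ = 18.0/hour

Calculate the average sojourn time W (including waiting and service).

First, compute utilization: ρ = λ/μ = 11.0/18.0 = 0.6111
For M/M/1: W = 1/(μ-λ)
W = 1/(18.0-11.0) = 1/7.00
W = 0.1429 hours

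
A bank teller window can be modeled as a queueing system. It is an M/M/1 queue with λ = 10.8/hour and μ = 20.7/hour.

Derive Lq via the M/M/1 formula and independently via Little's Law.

Method 1 (direct): Lq = λ²/(μ(μ-λ)) = 116.64/(20.7 × 9.90) = 0.5692

Method 2 (Little's Law):
W = 1/(μ-λ) = 1/9.90 = 0.10101
Wq = W - 1/μ = 0.10101 - 0.048309 = 0.05270
Lq = λWq = 10.8 × 0.05270 = 0.5692 ✔ (matches Method 1)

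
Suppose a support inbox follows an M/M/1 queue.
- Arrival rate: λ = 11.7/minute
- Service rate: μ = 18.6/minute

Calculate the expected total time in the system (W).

First, compute utilization: ρ = λ/μ = 11.7/18.6 = 0.6290
For M/M/1: W = 1/(μ-λ)
W = 1/(18.6-11.7) = 1/6.90
W = 0.1449 minutes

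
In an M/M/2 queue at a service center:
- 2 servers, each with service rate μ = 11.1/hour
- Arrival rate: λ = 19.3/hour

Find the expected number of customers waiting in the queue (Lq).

Traffic intensity: ρ = λ/(cμ) = 19.3/(2×11.1) = 0.8694
Since ρ = 0.8694 < 1, system is stable.
Offered load a = λ/μ = cρ = 19.3/11.1 = 1.7387
P₀ = [ Σₙ₌₀^1 aⁿ/n! + a^2/(2!(1-ρ)) ]⁻¹
Σ = a^0/0! + a^1/1! = 1.0000 + 1.7387 = 2.7387
a^2/(2!(1-ρ)) = 3.0232/(2 × 0.13063) = 11.5716
P₀ = 1/(2.7387 + 11.5716) = 0.06988
Lq = P₀·a^2·ρ / (2!(1-ρ)²) = 0.0698795 × 3.02321 × 0.869369 / (2 × 0.0170644) = 5.3815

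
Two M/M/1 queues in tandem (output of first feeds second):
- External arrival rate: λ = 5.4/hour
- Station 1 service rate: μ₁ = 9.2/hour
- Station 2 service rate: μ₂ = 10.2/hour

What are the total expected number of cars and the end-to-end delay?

By Jackson's theorem, each station behaves as independent M/M/1.
Station 1: ρ₁ = 5.4/9.2 = 0.5870, L₁ = ρ₁/(1-ρ₁) = λ/(μ₁-λ) = 5.4/3.80 = 1.4211
Station 2: ρ₂ = 5.4/10.2 = 0.5294, L₂ = ρ₂/(1-ρ₂) = λ/(μ₂-λ) = 5.4/4.80 = 1.1250
Total: L = L₁ + L₂ = 1.4211 + 1.1250 = 2.5461
W = L/λ = 2.5461/5.4 = 0.4715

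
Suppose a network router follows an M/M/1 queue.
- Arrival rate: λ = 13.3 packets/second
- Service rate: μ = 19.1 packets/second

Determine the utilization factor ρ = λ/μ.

Server utilization: ρ = λ/μ
ρ = 13.3/19.1 = 0.6963
The server is busy 69.63% of the time.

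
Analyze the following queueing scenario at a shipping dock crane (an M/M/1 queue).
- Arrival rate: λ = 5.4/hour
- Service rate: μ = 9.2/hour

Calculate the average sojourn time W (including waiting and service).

First, compute utilization: ρ = λ/μ = 5.4/9.2 = 0.5870
For M/M/1: W = 1/(μ-λ)
W = 1/(9.2-5.4) = 1/3.80
W = 0.2632 hours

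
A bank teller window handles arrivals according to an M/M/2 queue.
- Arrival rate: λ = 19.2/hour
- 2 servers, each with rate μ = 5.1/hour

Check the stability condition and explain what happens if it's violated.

Stability requires ρ = λ/(cμ) < 1
ρ = 19.2/(2 × 5.1) = 19.2/10.20 = 1.8824
Since 1.8824 ≥ 1, the system is UNSTABLE.
Need c > λ/μ = 19.2/5.1 = 3.76.
Minimum servers needed: c = 4.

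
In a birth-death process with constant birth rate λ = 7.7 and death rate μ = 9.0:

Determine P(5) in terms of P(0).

For constant rates: P(n)/P(0) = (λ/μ)^n
P(5)/P(0) = (7.7/9.0)^5 = 0.85556^5 = 0.4584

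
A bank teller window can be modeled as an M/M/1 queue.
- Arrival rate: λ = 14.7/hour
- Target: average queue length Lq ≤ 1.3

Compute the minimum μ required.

For M/M/1: Lq = λ²/(μ(μ-λ))
Need Lq ≤ 1.3, i.e. μ(μ-λ) ≥ λ²/1.3
μ² - 14.7μ - 216.09/1.3 ≥ 0  →  μ² - 14.7μ - 166.22308 ≥ 0
Quadratic formula (positive root): μ = [λ + √(λ² + 4×166.22308)]/2
Discriminant: 216.09 + 4×166.22308 = 880.9823, √880.9823 = 29.68135
μ ≥ (14.7 + 29.68135)/2 = 22.1907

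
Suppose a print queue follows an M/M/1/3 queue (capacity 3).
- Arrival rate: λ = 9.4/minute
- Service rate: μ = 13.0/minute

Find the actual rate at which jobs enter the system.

ρ = λ/μ = 9.4/13.0 = 0.7231
P₀ = (1-ρ)/(1-ρ^(K+1)) = (1-0.7231)/(1-0.7231^4) = 0.2769/0.7266 = 0.3811
P_K = P₀×ρ^K = 0.3811 × 0.7231^3 = 0.3811 × 0.3781 = 0.1441
λ_eff = λ(1-P_K) = 9.4 × (1 - 0.144077) = 9.4 × 0.855923 = 8.0457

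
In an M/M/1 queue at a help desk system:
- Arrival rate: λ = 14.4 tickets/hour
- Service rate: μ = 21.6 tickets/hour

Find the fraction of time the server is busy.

Server utilization: ρ = λ/μ
ρ = 14.4/21.6 = 0.6667
The server is busy 66.67% of the time.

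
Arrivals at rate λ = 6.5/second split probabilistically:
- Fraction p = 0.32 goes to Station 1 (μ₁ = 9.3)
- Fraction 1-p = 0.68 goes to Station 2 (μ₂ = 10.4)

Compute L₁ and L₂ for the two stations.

Effective rates: λ₁ = 6.5×0.32 = 2.08, λ₂ = 6.5×0.68 = 4.42
Station 1: ρ₁ = 2.08/9.3 = 0.22366, L₁ = ρ₁/(1-ρ₁) = 0.22366/(1-0.22366) = 0.2881
Station 2: ρ₂ = 4.42/10.4 = 0.4250, L₂ = ρ₂/(1-ρ₂) = 0.4250/(1-0.4250) = 0.7391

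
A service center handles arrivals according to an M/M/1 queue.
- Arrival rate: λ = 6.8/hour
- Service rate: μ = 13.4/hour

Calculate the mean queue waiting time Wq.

First, compute utilization: ρ = λ/μ = 6.8/13.4 = 0.5075
For M/M/1: Wq = λ/(μ(μ-λ))
Wq = 6.8/(13.4 × (13.4-6.8))
Wq = 6.8/(13.4 × 6.60)
Wq = 0.07689 hours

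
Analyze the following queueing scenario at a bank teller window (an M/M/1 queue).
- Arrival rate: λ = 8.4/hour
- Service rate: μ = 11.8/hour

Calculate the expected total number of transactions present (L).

ρ = λ/μ = 8.4/11.8 = 0.7119
For M/M/1: L = λ/(μ-λ)
L = 8.4/(11.8-8.4) = 8.4/3.40
L = 2.4706 transactions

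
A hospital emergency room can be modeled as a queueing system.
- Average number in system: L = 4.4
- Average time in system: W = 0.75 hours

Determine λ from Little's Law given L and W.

Little's Law: L = λW, so λ = L/W
λ = 4.4/0.75 = 5.8667 patients/hour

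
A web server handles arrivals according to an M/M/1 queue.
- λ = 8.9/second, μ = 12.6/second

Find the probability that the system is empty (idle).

ρ = λ/μ = 8.9/12.6 = 0.7063
P(0) = 1 - ρ = 1 - 0.7063 = 0.2937
The server is idle 29.37% of the time.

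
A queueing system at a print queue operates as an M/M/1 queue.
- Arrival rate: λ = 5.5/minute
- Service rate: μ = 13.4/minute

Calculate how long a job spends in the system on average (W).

First, compute utilization: ρ = λ/μ = 5.5/13.4 = 0.4104
For M/M/1: W = 1/(μ-λ)
W = 1/(13.4-5.5) = 1/7.90
W = 0.1266 minutes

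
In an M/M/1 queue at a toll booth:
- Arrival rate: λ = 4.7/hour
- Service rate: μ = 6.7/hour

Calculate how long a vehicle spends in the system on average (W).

First, compute utilization: ρ = λ/μ = 4.7/6.7 = 0.7015
For M/M/1: W = 1/(μ-λ)
W = 1/(6.7-4.7) = 1/2.00
W = 0.5000 hours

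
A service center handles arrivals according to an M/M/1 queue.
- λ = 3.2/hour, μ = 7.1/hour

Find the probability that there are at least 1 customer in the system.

ρ = λ/μ = 3.2/7.1 = 0.4507
P(N ≥ n) = ρⁿ
P(N ≥ 1) = 0.4507^1
P(N ≥ 1) = 0.4507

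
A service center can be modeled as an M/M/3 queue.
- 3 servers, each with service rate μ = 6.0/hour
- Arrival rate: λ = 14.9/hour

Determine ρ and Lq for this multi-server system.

Traffic intensity: ρ = λ/(cμ) = 14.9/(3×6.0) = 0.8278
Since ρ = 0.8278 < 1, system is stable.
Offered load a = λ/μ = cρ = 14.9/6.0 = 2.4833
P₀ = [ Σₙ₌₀^2 aⁿ/n! + a^3/(3!(1-ρ)) ]⁻¹
Σ = a^0/0! + a^1/1! + a^2/2! = 1.0000 + 2.4833 + 3.0835 = 6.5668
a^3/(3!(1-ρ)) = 15.3146/(6 × 0.172222) = 14.8206
P₀ = 1/(6.5668 + 14.8206) = 0.04676
Lq = P₀·a^3·ρ / (3!(1-ρ)²) = 0.0467566 × 15.3146 × 0.827778 / (6 × 0.0296605) = 3.3307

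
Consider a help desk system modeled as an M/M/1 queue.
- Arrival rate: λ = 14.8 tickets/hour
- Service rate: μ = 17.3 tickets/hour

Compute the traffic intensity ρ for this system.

Server utilization: ρ = λ/μ
ρ = 14.8/17.3 = 0.8555
The server is busy 85.55% of the time.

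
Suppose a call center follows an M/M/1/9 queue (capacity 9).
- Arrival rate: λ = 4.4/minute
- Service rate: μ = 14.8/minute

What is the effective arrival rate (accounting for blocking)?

ρ = λ/μ = 4.4/14.8 = 0.2973
P₀ = (1-ρ)/(1-ρ^(K+1)) = (1-0.2973)/(1-0.2973^10) = 0.7027/1.0000 = 0.7027
P_K = P₀×ρ^K = 0.7027 × 0.2973^9 = 0.7027 × 0.00001814 = 0.00001275
λ_eff = λ(1-P_K) = 4.4 × (1 - 0.00001275) = 4.4 × 0.999987 = 4.3999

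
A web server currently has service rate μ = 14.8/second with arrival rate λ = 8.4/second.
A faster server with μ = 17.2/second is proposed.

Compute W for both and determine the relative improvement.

System 1: ρ₁ = 8.4/14.8 = 0.5676, W₁ = 1/(14.8-8.4) = 0.1562
System 2: ρ₂ = 8.4/17.2 = 0.4884, W₂ = 1/(17.2-8.4) = 0.1136
Improvement: (W₁-W₂)/W₁ = (0.1562-0.1136)/0.1562 = 27.27%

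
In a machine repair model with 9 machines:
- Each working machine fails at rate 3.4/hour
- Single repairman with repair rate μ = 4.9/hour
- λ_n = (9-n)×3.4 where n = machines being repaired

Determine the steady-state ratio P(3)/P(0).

P(3)/P(0) = ∏_{i=0}^{3-1} λ_i/μ_{i+1}
= (9-0)×3.4/4.9 × (9-1)×3.4/4.9 × (9-2)×3.4/4.9
= 168.3756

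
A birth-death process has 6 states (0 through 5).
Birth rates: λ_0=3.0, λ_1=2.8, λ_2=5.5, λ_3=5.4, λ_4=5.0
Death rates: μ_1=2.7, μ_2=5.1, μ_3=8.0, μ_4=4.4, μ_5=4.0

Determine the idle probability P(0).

Ratios P(n)/P(0) = (λ₀···λₙ₋₁)/(μ₁···μₙ):
P(1)/P(0) = (3.0)/(2.7) = 1.1111
P(2)/P(0) = (3.0×2.8)/(2.7×5.1) = 0.6100
P(3)/P(0) = (3.0×2.8×5.5)/(2.7×5.1×8.0) = 0.4194
P(4)/P(0) = (3.0×2.8×5.5×5.4)/(2.7×5.1×8.0×4.4) = 0.5147
P(5)/P(0) = (3.0×2.8×5.5×5.4×5.0)/(2.7×5.1×8.0×4.4×4.0) = 0.6434

Normalization: ∑ P(n) = 1
P(0) × (1.0000 + 1.1111 + 0.6100 + 0.4194 + 0.5147 + 0.6434) = 1
P(0) × 4.2986 = 1
P(0) = 1/4.2986 = 0.2326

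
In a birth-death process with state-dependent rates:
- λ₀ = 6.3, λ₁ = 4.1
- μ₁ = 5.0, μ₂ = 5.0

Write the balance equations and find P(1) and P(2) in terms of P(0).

Balance equations:
State 0: λ₀P₀ = μ₁P₁ → P₁ = (λ₀/μ₁)P₀ = (6.3/5.0)P₀ = 1.2600P₀
State 1: P₂ = (λ₀λ₁)/(μ₁μ₂)P₀ = (6.3×4.1)/(5.0×5.0)P₀ = 1.0332P₀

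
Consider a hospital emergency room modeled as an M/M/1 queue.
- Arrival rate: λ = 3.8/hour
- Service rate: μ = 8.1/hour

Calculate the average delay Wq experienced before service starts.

First, compute utilization: ρ = λ/μ = 3.8/8.1 = 0.4691
For M/M/1: Wq = λ/(μ(μ-λ))
Wq = 3.8/(8.1 × (8.1-3.8))
Wq = 3.8/(8.1 × 4.30)
Wq = 0.1091 hours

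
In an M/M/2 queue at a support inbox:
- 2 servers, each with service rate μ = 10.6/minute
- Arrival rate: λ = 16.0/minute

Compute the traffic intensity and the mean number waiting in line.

Traffic intensity: ρ = λ/(cμ) = 16.0/(2×10.6) = 0.7547
Since ρ = 0.7547 < 1, system is stable.
Offered load a = λ/μ = cρ = 16.0/10.6 = 1.5094
P₀ = [ Σₙ₌₀^1 aⁿ/n! + a^2/(2!(1-ρ)) ]⁻¹
Σ = a^0/0! + a^1/1! = 1.0000 + 1.5094 = 2.5094
a^2/(2!(1-ρ)) = 2.27839/(2 × 0.245283) = 4.6444
P₀ = 1/(2.5094 + 4.6444) = 0.1398
Lq = P₀·a^2·ρ / (2!(1-ρ)²) = 0.139785 × 2.27839 × 0.754717 / (2 × 0.0601638) = 1.9976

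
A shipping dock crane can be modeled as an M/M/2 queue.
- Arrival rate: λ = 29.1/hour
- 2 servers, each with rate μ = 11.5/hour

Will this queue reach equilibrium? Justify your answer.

Stability requires ρ = λ/(cμ) < 1
ρ = 29.1/(2 × 11.5) = 29.1/23.00 = 1.2652
Since 1.2652 ≥ 1, the system is UNSTABLE.
Need c > λ/μ = 29.1/11.5 = 2.53.
Minimum servers needed: c = 3.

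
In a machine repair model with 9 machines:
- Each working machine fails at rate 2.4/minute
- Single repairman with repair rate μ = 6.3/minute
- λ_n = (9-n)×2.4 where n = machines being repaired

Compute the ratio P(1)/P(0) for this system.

P(1)/P(0) = ∏_{i=0}^{1-1} λ_i/μ_{i+1}
= (9-0)×2.4/6.3
= 3.4286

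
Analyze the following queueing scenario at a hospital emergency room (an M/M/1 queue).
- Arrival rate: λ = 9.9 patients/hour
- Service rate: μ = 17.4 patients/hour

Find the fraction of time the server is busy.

Server utilization: ρ = λ/μ
ρ = 9.9/17.4 = 0.5690
The server is busy 56.90% of the time.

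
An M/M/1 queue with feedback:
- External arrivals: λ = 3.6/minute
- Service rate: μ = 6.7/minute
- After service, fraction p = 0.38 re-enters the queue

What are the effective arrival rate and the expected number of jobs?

Effective arrival rate: λ_eff = λ/(1-p) = 3.6/(1-0.38) = 3.6/0.62 = 5.806452
ρ = λ_eff/μ = 5.806452/6.7 = 0.866635
L = ρ/(1-ρ) = 0.866635/(1-0.866635) = 6.4982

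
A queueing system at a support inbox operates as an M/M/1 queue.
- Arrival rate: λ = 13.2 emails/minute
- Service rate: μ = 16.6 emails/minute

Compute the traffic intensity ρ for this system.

Server utilization: ρ = λ/μ
ρ = 13.2/16.6 = 0.7952
The server is busy 79.52% of the time.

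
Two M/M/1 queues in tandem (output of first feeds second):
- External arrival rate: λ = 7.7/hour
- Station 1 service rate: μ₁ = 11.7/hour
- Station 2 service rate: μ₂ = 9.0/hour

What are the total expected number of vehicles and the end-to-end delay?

By Jackson's theorem, each station behaves as independent M/M/1.
Station 1: ρ₁ = 7.7/11.7 = 0.6581, L₁ = ρ₁/(1-ρ₁) = λ/(μ₁-λ) = 7.7/4.00 = 1.9250
Station 2: ρ₂ = 7.7/9.0 = 0.8556, L₂ = ρ₂/(1-ρ₂) = λ/(μ₂-λ) = 7.7/1.30 = 5.9231
Total: L = L₁ + L₂ = 1.9250 + 5.9231 = 7.8481
W = L/λ = 7.8481/7.7 = 1.0192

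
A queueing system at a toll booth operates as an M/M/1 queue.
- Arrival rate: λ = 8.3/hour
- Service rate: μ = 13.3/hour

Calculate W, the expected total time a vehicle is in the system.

First, compute utilization: ρ = λ/μ = 8.3/13.3 = 0.6241
For M/M/1: W = 1/(μ-λ)
W = 1/(13.3-8.3) = 1/5.00
W = 0.2000 hours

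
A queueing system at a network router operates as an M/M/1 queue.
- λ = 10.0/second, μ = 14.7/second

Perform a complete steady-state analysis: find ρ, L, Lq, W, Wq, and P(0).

Step 1: ρ = λ/μ = 10.0/14.7 = 0.6803
Step 2: L = λ/(μ-λ) = 10.0/4.70 = 2.1277
Step 3: Lq = λ²/(μ(μ-λ)) = 100.00/(14.7×4.70) = 1.4474
Step 4: W = 1/(μ-λ) = 1/4.70 = 0.21277
Step 5: Wq = λ/(μ(μ-λ)) = 10.0/(14.7×4.70) = 0.1447
Step 6: P(0) = 1-ρ = 0.3197
Verify: L = λW = 10.0×0.21277 = 2.1277 ✔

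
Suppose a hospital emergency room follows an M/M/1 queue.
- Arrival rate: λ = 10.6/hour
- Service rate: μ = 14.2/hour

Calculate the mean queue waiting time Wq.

First, compute utilization: ρ = λ/μ = 10.6/14.2 = 0.7465
For M/M/1: Wq = λ/(μ(μ-λ))
Wq = 10.6/(14.2 × (14.2-10.6))
Wq = 10.6/(14.2 × 3.60)
Wq = 0.2074 hours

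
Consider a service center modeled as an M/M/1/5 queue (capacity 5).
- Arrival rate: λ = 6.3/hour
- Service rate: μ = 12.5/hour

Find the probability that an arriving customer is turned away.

ρ = λ/μ = 6.3/12.5 = 0.5040
P₀ = (1-ρ)/(1-ρ^(K+1)) = (1-0.5040)/(1-0.5040^6) = 0.4960/0.9836 = 0.5043
P_K = P₀×ρ^K = 0.5043 × 0.5040^5 = 0.5043 × 0.03252 = 0.01640
Blocking probability = 1.64%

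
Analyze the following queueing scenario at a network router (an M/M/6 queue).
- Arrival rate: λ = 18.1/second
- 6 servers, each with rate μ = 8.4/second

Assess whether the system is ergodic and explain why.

Stability requires ρ = λ/(cμ) < 1
ρ = 18.1/(6 × 8.4) = 18.1/50.40 = 0.3591
Since 0.3591 < 1, the system is STABLE.
The servers are busy 35.91% of the time.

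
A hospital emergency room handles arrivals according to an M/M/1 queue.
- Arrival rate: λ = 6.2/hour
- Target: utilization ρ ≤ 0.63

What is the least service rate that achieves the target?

ρ = λ/μ, so μ = λ/ρ
μ ≥ 6.2/0.63 = 9.8413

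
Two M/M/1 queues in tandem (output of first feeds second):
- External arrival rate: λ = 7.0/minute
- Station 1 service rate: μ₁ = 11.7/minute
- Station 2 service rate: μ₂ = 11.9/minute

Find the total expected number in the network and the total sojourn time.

By Jackson's theorem, each station behaves as independent M/M/1.
Station 1: ρ₁ = 7.0/11.7 = 0.5983, L₁ = ρ₁/(1-ρ₁) = λ/(μ₁-λ) = 7.0/4.70 = 1.48936
Station 2: ρ₂ = 7.0/11.9 = 0.5882, L₂ = ρ₂/(1-ρ₂) = λ/(μ₂-λ) = 7.0/4.90 = 1.42857
Total: L = L₁ + L₂ = 1.48936 + 1.42857 = 2.9179
W = L/λ = 2.9179/7.0 = 0.4168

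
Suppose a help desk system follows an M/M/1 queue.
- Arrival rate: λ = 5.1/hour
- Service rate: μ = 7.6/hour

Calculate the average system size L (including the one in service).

ρ = λ/μ = 5.1/7.6 = 0.6711
For M/M/1: L = λ/(μ-λ)
L = 5.1/(7.6-5.1) = 5.1/2.50
L = 2.0400 tickets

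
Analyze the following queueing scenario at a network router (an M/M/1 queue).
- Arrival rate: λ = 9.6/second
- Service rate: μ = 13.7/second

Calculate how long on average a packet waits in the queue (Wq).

First, compute utilization: ρ = λ/μ = 9.6/13.7 = 0.7007
For M/M/1: Wq = λ/(μ(μ-λ))
Wq = 9.6/(13.7 × (13.7-9.6))
Wq = 9.6/(13.7 × 4.10)
Wq = 0.1709 seconds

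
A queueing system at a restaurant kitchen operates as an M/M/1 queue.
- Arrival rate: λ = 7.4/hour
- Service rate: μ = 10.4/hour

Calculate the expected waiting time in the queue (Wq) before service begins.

First, compute utilization: ρ = λ/μ = 7.4/10.4 = 0.7115
For M/M/1: Wq = λ/(μ(μ-λ))
Wq = 7.4/(10.4 × (10.4-7.4))
Wq = 7.4/(10.4 × 3.00)
Wq = 0.2372 hours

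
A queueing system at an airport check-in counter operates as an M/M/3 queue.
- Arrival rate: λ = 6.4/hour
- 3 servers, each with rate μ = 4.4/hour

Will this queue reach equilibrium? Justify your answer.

Stability requires ρ = λ/(cμ) < 1
ρ = 6.4/(3 × 4.4) = 6.4/13.20 = 0.4848
Since 0.4848 < 1, the system is STABLE.
The servers are busy 48.48% of the time.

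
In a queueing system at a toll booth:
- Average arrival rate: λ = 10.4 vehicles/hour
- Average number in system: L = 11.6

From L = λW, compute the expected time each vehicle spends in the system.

Little's Law: L = λW, so W = L/λ
W = 11.6/10.4 = 1.1154 hours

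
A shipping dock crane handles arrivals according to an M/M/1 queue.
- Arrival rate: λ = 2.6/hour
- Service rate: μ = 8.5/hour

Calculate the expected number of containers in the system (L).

ρ = λ/μ = 2.6/8.5 = 0.3059
For M/M/1: L = λ/(μ-λ)
L = 2.6/(8.5-2.6) = 2.6/5.90
L = 0.4407 containers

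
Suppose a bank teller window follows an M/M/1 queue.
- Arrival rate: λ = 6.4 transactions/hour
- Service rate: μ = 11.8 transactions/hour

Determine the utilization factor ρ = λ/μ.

Server utilization: ρ = λ/μ
ρ = 6.4/11.8 = 0.5424
The server is busy 54.24% of the time.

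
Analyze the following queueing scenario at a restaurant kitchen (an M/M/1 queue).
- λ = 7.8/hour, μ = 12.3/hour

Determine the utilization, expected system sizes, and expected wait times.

Step 1: ρ = λ/μ = 7.8/12.3 = 0.6341
Step 2: L = λ/(μ-λ) = 7.8/4.50 = 1.7333
Step 3: Lq = λ²/(μ(μ-λ)) = 60.84/(12.3×4.50) = 1.0992
Step 4: W = 1/(μ-λ) = 1/4.50 = 0.22222
Step 5: Wq = λ/(μ(μ-λ)) = 7.8/(12.3×4.50) = 0.1409
Step 6: P(0) = 1-ρ = 0.3659
Verify: L = λW = 7.8×0.22222 = 1.7333 ✔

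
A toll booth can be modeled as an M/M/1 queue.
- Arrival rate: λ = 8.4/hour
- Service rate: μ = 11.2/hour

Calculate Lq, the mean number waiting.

ρ = λ/μ = 8.4/11.2 = 0.7500
For M/M/1: Lq = λ²/(μ(μ-λ))
Lq = 70.56/(11.2 × 2.80)
Lq = 2.2500 vehicles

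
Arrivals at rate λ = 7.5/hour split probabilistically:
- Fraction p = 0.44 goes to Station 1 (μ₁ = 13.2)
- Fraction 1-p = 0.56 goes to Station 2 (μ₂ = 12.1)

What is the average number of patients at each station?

Effective rates: λ₁ = 7.5×0.44 = 3.3, λ₂ = 7.5×0.56 = 4.2
Station 1: ρ₁ = 3.3/13.2 = 0.2500, L₁ = ρ₁/(1-ρ₁) = 0.2500/(1-0.2500) = 0.3333
Station 2: ρ₂ = 4.2/12.1 = 0.3471, L₂ = ρ₂/(1-ρ₂) = 0.3471/(1-0.3471) = 0.5316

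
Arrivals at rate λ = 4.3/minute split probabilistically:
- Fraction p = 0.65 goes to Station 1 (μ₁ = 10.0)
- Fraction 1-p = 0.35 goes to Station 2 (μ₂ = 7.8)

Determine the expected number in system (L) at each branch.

Effective rates: λ₁ = 4.3×0.65 = 2.795, λ₂ = 4.3×0.35 = 1.505
Station 1: ρ₁ = 2.795/10.0 = 0.2795, L₁ = ρ₁/(1-ρ₁) = 0.2795/(1-0.2795) = 0.3879
Station 2: ρ₂ = 1.505/7.8 = 0.19295, L₂ = ρ₂/(1-ρ₂) = 0.19295/(1-0.19295) = 0.2391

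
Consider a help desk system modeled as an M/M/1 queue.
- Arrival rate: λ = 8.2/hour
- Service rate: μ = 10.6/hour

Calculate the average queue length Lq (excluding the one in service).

ρ = λ/μ = 8.2/10.6 = 0.7736
For M/M/1: Lq = λ²/(μ(μ-λ))
Lq = 67.24/(10.6 × 2.40)
Lq = 2.6431 tickets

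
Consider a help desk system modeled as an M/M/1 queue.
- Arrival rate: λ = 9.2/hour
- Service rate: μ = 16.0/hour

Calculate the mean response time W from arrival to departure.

First, compute utilization: ρ = λ/μ = 9.2/16.0 = 0.5750
For M/M/1: W = 1/(μ-λ)
W = 1/(16.0-9.2) = 1/6.80
W = 0.1471 hours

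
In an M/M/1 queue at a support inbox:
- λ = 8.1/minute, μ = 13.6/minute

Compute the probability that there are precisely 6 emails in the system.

ρ = λ/μ = 8.1/13.6 = 0.5956
P(n) = (1-ρ)ρⁿ
P(6) = (1-0.5956) × 0.5956^6
P(6) = 0.4044 × 0.04464
P(6) = 0.01805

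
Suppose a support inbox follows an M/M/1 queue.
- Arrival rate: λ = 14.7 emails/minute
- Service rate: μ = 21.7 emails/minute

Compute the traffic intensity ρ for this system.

Server utilization: ρ = λ/μ
ρ = 14.7/21.7 = 0.6774
The server is busy 67.74% of the time.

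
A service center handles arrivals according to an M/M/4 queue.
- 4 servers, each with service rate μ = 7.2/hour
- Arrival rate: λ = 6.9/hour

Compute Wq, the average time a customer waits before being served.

Traffic intensity: ρ = λ/(cμ) = 6.9/(4×7.2) = 0.2396
Since ρ = 0.2396 < 1, system is stable.
Offered load a = λ/μ = cρ = 6.9/7.2 = 0.9583
P₀ = [ Σₙ₌₀^3 aⁿ/n! + a^4/(4!(1-ρ)) ]⁻¹
Σ = a^0/0! + a^1/1! + a^2/2! + a^3/3! = 1.0000 + 0.9583 + 0.4592 + 0.1467 = 2.5642
a^4/(4!(1-ρ)) = 0.8435/(24 × 0.7604) = 0.04622
P₀ = 1/(2.5642 + 0.04622) = 0.3831
Lq = P₀·a^4·ρ / (4!(1-ρ)²) = 0.38308 × 0.84346 × 0.23958 / (24 × 0.57823) = 0.005578
Wq = Lq/λ = 0.005578/6.9 = 0.0008084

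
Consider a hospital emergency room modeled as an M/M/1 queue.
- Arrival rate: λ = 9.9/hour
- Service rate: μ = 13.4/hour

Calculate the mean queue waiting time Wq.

First, compute utilization: ρ = λ/μ = 9.9/13.4 = 0.7388
For M/M/1: Wq = λ/(μ(μ-λ))
Wq = 9.9/(13.4 × (13.4-9.9))
Wq = 9.9/(13.4 × 3.50)
Wq = 0.2111 hours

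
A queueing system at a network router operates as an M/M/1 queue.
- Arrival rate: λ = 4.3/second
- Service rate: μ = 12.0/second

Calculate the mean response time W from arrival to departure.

First, compute utilization: ρ = λ/μ = 4.3/12.0 = 0.3583
For M/M/1: W = 1/(μ-λ)
W = 1/(12.0-4.3) = 1/7.70
W = 0.1299 seconds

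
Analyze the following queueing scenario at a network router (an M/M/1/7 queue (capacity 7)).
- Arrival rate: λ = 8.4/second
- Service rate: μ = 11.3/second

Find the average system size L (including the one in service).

ρ = λ/μ = 8.4/11.3 = 0.74336
P₀ = (1-ρ)/(1-ρ^(K+1)) = (1-0.74336)/(1-0.74336^8) = 0.2566/0.9068 = 0.2830
P_K = P₀×ρ^K = 0.28303 × 0.74336^7 = 0.28303 × 0.12543 = 0.03550
L = ρ[1 - (K+1)ρ^K + Kρ^(K+1)] / [(1-ρ)(1-ρ^(K+1))]
L = 0.74336 × (1 - 8×0.12543 + 7×0.093238) / ((1 - 0.74336) × (1 - 0.093238)) = 2.0739 packets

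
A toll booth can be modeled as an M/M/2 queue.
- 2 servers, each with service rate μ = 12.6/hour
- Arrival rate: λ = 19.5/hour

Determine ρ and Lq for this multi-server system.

Traffic intensity: ρ = λ/(cμ) = 19.5/(2×12.6) = 0.7738
Since ρ = 0.7738 < 1, system is stable.
Offered load a = λ/μ = cρ = 19.5/12.6 = 1.5476
P₀ = [ Σₙ₌₀^1 aⁿ/n! + a^2/(2!(1-ρ)) ]⁻¹
Σ = a^0/0! + a^1/1! = 1.0000 + 1.5476 = 2.5476
a^2/(2!(1-ρ)) = 2.39512/(2 × 0.226190) = 5.2945
P₀ = 1/(2.5476 + 5.2945) = 0.1275
Lq = P₀·a^2·ρ / (2!(1-ρ)²) = 0.12752 × 2.3951 × 0.77381 / (2 × 0.051162) = 2.3097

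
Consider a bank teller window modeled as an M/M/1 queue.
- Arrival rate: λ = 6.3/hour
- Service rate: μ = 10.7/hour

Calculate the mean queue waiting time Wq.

First, compute utilization: ρ = λ/μ = 6.3/10.7 = 0.5888
For M/M/1: Wq = λ/(μ(μ-λ))
Wq = 6.3/(10.7 × (10.7-6.3))
Wq = 6.3/(10.7 × 4.40)
Wq = 0.1338 hours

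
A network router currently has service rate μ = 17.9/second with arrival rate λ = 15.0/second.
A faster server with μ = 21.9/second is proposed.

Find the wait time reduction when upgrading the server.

System 1: ρ₁ = 15.0/17.9 = 0.8380, W₁ = 1/(17.9-15.0) = 0.34483
System 2: ρ₂ = 15.0/21.9 = 0.6849, W₂ = 1/(21.9-15.0) = 0.14493
Improvement: (W₁-W₂)/W₁ = (0.34483-0.14493)/0.34483 = 57.97%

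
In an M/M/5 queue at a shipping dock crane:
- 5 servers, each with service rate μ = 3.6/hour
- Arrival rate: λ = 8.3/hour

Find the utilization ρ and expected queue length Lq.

Traffic intensity: ρ = λ/(cμ) = 8.3/(5×3.6) = 0.4611
Since ρ = 0.4611 < 1, system is stable.
Offered load a = λ/μ = cρ = 8.3/3.6 = 2.3056
P₀ = [ Σₙ₌₀^4 aⁿ/n! + a^5/(5!(1-ρ)) ]⁻¹
Σ = a^0/0! + a^1/1! + a^2/2! + a^3/3! + a^4/4! = 1.00000 + 2.30556 + 2.65779 + 2.04256 + 1.17731 = 9.1832
a^5/(5!(1-ρ)) = 65.1445/(120 × 0.5389) = 1.0074
P₀ = 1/(9.1832 + 1.0074) = 0.09813
Lq = P₀·a^5·ρ / (5!(1-ρ)²) = 0.09813 × 65.1445 × 0.4611 / (120 × 0.2904) = 0.08459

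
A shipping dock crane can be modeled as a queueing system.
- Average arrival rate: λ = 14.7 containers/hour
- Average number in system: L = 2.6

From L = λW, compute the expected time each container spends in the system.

Little's Law: L = λW, so W = L/λ
W = 2.6/14.7 = 0.1769 hours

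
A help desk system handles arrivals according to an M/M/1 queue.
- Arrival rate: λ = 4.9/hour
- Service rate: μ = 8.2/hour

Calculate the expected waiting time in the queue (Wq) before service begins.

First, compute utilization: ρ = λ/μ = 4.9/8.2 = 0.5976
For M/M/1: Wq = λ/(μ(μ-λ))
Wq = 4.9/(8.2 × (8.2-4.9))
Wq = 4.9/(8.2 × 3.30)
Wq = 0.1811 hours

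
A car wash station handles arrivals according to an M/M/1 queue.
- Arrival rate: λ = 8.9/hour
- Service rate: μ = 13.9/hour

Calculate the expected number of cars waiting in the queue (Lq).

ρ = λ/μ = 8.9/13.9 = 0.6403
For M/M/1: Lq = λ²/(μ(μ-λ))
Lq = 79.21/(13.9 × 5.00)
Lq = 1.1397 cars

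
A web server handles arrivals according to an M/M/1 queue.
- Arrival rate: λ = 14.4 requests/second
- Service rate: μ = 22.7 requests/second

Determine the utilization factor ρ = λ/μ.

Server utilization: ρ = λ/μ
ρ = 14.4/22.7 = 0.6344
The server is busy 63.44% of the time.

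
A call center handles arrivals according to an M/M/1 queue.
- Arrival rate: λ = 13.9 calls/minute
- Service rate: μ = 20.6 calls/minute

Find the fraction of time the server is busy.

Server utilization: ρ = λ/μ
ρ = 13.9/20.6 = 0.6748
The server is busy 67.48% of the time.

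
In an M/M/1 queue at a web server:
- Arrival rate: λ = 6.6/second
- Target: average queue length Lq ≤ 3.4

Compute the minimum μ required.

For M/M/1: Lq = λ²/(μ(μ-λ))
Need Lq ≤ 3.4, i.e. μ(μ-λ) ≥ λ²/3.4
μ² - 6.6μ - 43.56/3.4 ≥ 0  →  μ² - 6.6μ - 12.811765 ≥ 0
Quadratic formula (positive root): μ = [λ + √(λ² + 4×12.811765)]/2
Discriminant: 43.56 + 4×12.811765 = 94.8071, √94.8071 = 9.7369
μ ≥ (6.6 + 9.7369)/2 = 8.1684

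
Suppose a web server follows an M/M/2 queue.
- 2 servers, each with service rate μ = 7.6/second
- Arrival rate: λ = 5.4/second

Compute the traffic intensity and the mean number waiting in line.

Traffic intensity: ρ = λ/(cμ) = 5.4/(2×7.6) = 0.3553
Since ρ = 0.3553 < 1, system is stable.
Offered load a = λ/μ = cρ = 5.4/7.6 = 0.7105
P₀ = [ Σₙ₌₀^1 aⁿ/n! + a^2/(2!(1-ρ)) ]⁻¹
Σ = a^0/0! + a^1/1! = 1.0000 + 0.7105 = 1.7105
a^2/(2!(1-ρ)) = 0.5048/(2 × 0.6447) = 0.3915
P₀ = 1/(1.7105 + 0.3915) = 0.4757
Lq = P₀·a^2·ρ / (2!(1-ρ)²) = 0.4757 × 0.5048 × 0.3553 / (2 × 0.4157) = 0.1026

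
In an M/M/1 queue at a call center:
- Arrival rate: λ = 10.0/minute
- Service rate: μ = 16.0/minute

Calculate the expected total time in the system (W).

First, compute utilization: ρ = λ/μ = 10.0/16.0 = 0.6250
For M/M/1: W = 1/(μ-λ)
W = 1/(16.0-10.0) = 1/6.00
W = 0.1667 minutes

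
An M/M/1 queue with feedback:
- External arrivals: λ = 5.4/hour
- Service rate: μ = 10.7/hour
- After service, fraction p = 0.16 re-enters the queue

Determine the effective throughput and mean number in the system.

Effective arrival rate: λ_eff = λ/(1-p) = 5.4/(1-0.16) = 5.4/0.84 = 6.4286
ρ = λ_eff/μ = 6.4286/10.7 = 0.6008
L = ρ/(1-ρ) = 0.6008/(1-0.6008) = 1.5050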